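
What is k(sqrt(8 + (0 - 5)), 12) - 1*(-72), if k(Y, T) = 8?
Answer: 80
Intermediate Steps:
k(sqrt(8 + (0 - 5)), 12) - 1*(-72) = 8 - 1*(-72) = 8 + 72 = 80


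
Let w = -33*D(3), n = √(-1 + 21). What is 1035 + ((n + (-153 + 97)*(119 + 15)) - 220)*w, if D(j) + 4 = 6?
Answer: 510819 - 132*√5 ≈ 5.1052e+5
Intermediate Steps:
n = 2*√5 (n = √20 = 2*√5 ≈ 4.4721)
D(j) = 2 (D(j) = -4 + 6 = 2)
w = -66 (w = -33*2 = -66)
1035 + ((n + (-153 + 97)*(119 + 15)) - 220)*w = 1035 + ((2*√5 + (-153 + 97)*(119 + 15)) - 220)*(-66) = 1035 + ((2*√5 - 56*134) - 220)*(-66) = 1035 + ((2*√5 - 7504) - 220)*(-66) = 1035 + ((-7504 + 2*√5) - 220)*(-66) = 1035 + (-7724 + 2*√5)*(-66) = 1035 + (509784 - 132*√5) = 510819 - 132*√5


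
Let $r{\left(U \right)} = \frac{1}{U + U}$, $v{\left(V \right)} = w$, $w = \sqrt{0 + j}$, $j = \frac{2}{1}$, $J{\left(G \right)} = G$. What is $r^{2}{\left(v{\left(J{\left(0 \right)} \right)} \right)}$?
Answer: $\frac{1}{8} \approx 0.125$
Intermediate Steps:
$j = 2$ ($j = 2 \cdot 1 = 2$)
$w = \sqrt{2}$ ($w = \sqrt{0 + 2} = \sqrt{2} \approx 1.4142$)
$v{\left(V \right)} = \sqrt{2}$
$r{\left(U \right)} = \frac{1}{2 U}$
$r^{2}{\left(v{\left(J{\left(0 \right)} \right)} \right)} = \left(\frac{1}{2 \sqrt{2}}\right)^{2} = \left(\frac{\frac{1}{2} \sqrt{2}}{2}\right)^{2} = \left(\frac{\sqrt{2}}{4}\right)^{2} = \frac{1}{8}$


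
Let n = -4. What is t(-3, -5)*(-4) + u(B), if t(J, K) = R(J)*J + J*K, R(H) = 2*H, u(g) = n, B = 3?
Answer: -136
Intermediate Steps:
u(g) = -4
t(J, K) = 2*J² + J*K (t(J, K) = (2*J)*J + J*K = 2*J² + J*K)
t(-3, -5)*(-4) + u(B) = -3*(-5 + 2*(-3))*(-4) - 4 = -3*(-5 - 6)*(-4) - 4 = -3*(-11)*(-4) - 4 = 33*(-4) - 4 = -132 - 4 = -136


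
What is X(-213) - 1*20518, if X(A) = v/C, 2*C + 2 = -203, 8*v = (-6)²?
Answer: -4206199/205 ≈ -20518.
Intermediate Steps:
v = 9/2 (v = (⅛)*(-6)² = (⅛)*36 = 9/2 ≈ 4.5000)
C = -205/2 (C = -1 + (½)*(-203) = -1 - 203/2 = -205/2 ≈ -102.50)
X(A) = -9/205 (X(A) = 9/(2*(-205/2)) = (9/2)*(-2/205) = -9/205)
X(-213) - 1*20518 = -9/205 - 1*20518 = -9/205 - 20518 = -4206199/205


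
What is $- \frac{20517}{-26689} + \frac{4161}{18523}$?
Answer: $\frac{491089320}{494360347} \approx 0.99338$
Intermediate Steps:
$- \frac{20517}{-26689} + \frac{4161}{18523} = \left(-20517\right) \left(- \frac{1}{26689}\right) + 4161 \cdot \frac{1}{18523} = \frac{20517}{26689} + \frac{4161}{18523} = \frac{491089320}{494360347}$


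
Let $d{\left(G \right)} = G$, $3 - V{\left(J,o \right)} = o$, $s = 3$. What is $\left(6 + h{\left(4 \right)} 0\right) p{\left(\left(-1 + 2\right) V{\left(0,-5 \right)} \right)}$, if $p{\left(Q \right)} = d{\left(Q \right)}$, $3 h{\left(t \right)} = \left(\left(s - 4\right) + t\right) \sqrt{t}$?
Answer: $48$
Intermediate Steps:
$V{\left(J,o \right)} = 3 - o$
$h{\left(t \right)} = \frac{\sqrt{t} \left(-1 + t\right)}{3}$ ($h{\left(t \right)} = \frac{\left(\left(3 - 4\right) + t\right) \sqrt{t}}{3} = \frac{\left(-1 + t\right) \sqrt{t}}{3} = \frac{\sqrt{t} \left(-1 + t\right)}{3}$)
$p{\left(Q \right)} = Q$
$\left(6 + h{\left(4 \right)} 0\right) p{\left(\left(-1 + 2\right) V{\left(0,-5 \right)} \right)} = \left(6 + \frac{\sqrt{4} \left(-1 + 4\right)}{3} \cdot 0\right) \left(-1 + 2\right) \left(3 - -5\right) = \left(6 + \frac{1}{3} \cdot 2 \cdot 3 \cdot 0\right) 1 \left(3 + 5\right) = \left(6 + 2 \cdot 0\right) 1 \cdot 8 = \left(6 + 0\right) 8 = 6 \cdot 8 = 48$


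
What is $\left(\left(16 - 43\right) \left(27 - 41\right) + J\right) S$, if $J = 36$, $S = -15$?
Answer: $-6210$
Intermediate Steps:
$\left(\left(16 - 43\right) \left(27 - 41\right) + J\right) S = \left(\left(16 - 43\right) \left(27 - 41\right) + 36\right) \left(-15\right) = \left(\left(-27\right) \left(-14\right) + 36\right) \left(-15\right) = \left(378 + 36\right) \left(-15\right) = 414 \left(-15\right) = -6210$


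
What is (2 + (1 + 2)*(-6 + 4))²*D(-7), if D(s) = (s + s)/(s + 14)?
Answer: -32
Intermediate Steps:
D(s) = 2*s/(14 + s) (D(s) = (2*s)/(14 + s) = 2*s/(14 + s))
(2 + (1 + 2)*(-6 + 4))²*D(-7) = (2 + (1 + 2)*(-6 + 4))²*(2*(-7)/(14 - 7)) = (2 + 3*(-2))²*(2*(-7)/7) = (2 - 6)²*(2*(-7)*(⅐)) = (-4)²*(-2) = 16*(-2) = -32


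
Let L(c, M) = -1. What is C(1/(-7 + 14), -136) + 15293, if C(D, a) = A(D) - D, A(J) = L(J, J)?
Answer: 107043/7 ≈ 15292.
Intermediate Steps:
A(J) = -1
C(D, a) = -1 - D
C(1/(-7 + 14), -136) + 15293 = (-1 - 1/(-7 + 14)) + 15293 = (-1 - 1/7) + 15293 = (-1 - 1*⅐) + 15293 = (-1 - ⅐) + 15293 = -8/7 + 15293 = 107043/7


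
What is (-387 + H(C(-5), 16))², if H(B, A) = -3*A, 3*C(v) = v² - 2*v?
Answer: 189225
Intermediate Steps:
C(v) = -2*v/3 + v²/3 (C(v) = (v² - 2*v)/3 = -2*v/3 + v²/3)
(-387 + H(C(-5), 16))² = (-387 - 3*16)² = (-387 - 48)² = (-435)² = 189225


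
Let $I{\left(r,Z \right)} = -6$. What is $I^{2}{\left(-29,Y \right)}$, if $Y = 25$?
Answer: $36$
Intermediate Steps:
$I^{2}{\left(-29,Y \right)} = \left(-6\right)^{2} = 36$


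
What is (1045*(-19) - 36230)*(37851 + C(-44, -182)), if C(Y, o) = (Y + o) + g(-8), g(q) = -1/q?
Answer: -16881641085/8 ≈ -2.1102e+9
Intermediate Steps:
C(Y, o) = ⅛ + Y + o (C(Y, o) = (Y + o) - 1/(-8) = (Y + o) - 1*(-⅛) = (Y + o) + ⅛ = ⅛ + Y + o)
(1045*(-19) - 36230)*(37851 + C(-44, -182)) = (1045*(-19) - 36230)*(37851 + (⅛ - 44 - 182)) = (-19855 - 36230)*(37851 - 1807/8) = -56085*301001/8 = -16881641085/8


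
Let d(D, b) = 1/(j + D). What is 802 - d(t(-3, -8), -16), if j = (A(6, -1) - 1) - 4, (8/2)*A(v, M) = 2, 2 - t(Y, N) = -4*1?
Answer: 2404/3 ≈ 801.33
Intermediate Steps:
t(Y, N) = 6 (t(Y, N) = 2 - (-4) = 2 - 1*(-4) = 2 + 4 = 6)
A(v, M) = 1/2 (A(v, M) = (1/4)*2 = 1/2)
j = -9/2 (j = (1/2 - 1) - 4 = -1/2 - 4 = -9/2 ≈ -4.5000)
d(D, b) = 1/(-9/2 + D)
802 - d(t(-3, -8), -16) = 802 - 2/(-9 + 2*6) = 802 - 2/(-9 + 12) = 802 - 2/3 = 2404/3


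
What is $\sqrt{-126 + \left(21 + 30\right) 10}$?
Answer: $8 \sqrt{6} \approx 19.596$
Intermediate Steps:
$\sqrt{-126 + \left(21 + 30\right) 10} = \sqrt{-126 + 51 \cdot 10} = \sqrt{-126 + 510} = \sqrt{384} = 8 \sqrt{6}$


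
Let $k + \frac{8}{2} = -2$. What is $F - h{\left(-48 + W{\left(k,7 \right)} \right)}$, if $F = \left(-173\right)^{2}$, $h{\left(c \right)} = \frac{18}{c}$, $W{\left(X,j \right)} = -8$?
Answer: $\frac{838021}{28} \approx 29929.0$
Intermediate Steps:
$k = -6$ ($k = -4 - 2 = -6$)
$F = 29929$
$F - h{\left(-48 + W{\left(k,7 \right)} \right)} = 29929 - \frac{18}{-48 - 8} = 29929 - \frac{18}{-56} = 29929 - 18 \left(- \frac{1}{56}\right) = 29929 - - \frac{9}{28} = 29929 + \frac{9}{28} = \frac{838021}{28}$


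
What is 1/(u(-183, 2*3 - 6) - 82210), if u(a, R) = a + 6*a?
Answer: -1/83491 ≈ -1.1977e-5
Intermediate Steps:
u(a, R) = 7*a
1/(u(-183, 2*3 - 6) - 82210) = 1/(7*(-183) - 82210) = 1/(-1281 - 82210) = 1/(-83491) = -1/83491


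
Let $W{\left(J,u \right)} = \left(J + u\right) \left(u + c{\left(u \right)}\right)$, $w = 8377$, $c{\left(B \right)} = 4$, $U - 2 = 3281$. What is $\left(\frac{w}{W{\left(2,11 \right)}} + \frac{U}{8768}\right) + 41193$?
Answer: $\frac{70504233401}{1709760} \approx 41236.0$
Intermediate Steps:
$U = 3283$ ($U = 2 + 3281 = 3283$)
$W{\left(J,u \right)} = \left(4 + u\right) \left(J + u\right)$ ($W{\left(J,u \right)} = \left(J + u\right) \left(u + 4\right) = \left(J + u\right) \left(4 + u\right) = \left(4 + u\right) \left(J + u\right)$)
$\left(\frac{w}{W{\left(2,11 \right)}} + \frac{U}{8768}\right) + 41193 = \left(\frac{8377}{11^{2} + 4 \cdot 2 + 4 \cdot 11 + 2 \cdot 11} + \frac{3283}{8768}\right) + 41193 = \left(\frac{8377}{121 + 8 + 44 + 22} + 3283 \cdot \frac{1}{8768}\right) + 41193 = \left(\frac{8377}{195} + \frac{3283}{8768}\right) + 41193 = \frac{74089721}{1709760} + 41193 = \frac{70504233401}{1709760}$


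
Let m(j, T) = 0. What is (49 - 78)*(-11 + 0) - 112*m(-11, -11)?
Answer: 319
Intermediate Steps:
(49 - 78)*(-11 + 0) - 112*m(-11, -11) = (49 - 78)*(-11 + 0) - 112*0 = -29*(-11) + 0 = 319 + 0 = 319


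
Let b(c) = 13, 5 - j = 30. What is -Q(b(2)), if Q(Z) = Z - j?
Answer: -38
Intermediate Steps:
j = -25 (j = 5 - 1*30 = 5 - 30 = -25)
Q(Z) = 25 + Z (Q(Z) = Z - 1*(-25) = Z + 25 = 25 + Z)
-Q(b(2)) = -(25 + 13) = -1*38 = -38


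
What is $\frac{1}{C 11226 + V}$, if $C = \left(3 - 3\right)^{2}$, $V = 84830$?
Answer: $\frac{1}{84830} \approx 1.1788 \cdot 10^{-5}$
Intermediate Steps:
$C = 0$ ($C = 0^{2} = 0$)
$\frac{1}{C 11226 + V} = \frac{1}{0 \cdot 11226 + 84830} = \frac{1}{0 + 84830} = \frac{1}{84830}$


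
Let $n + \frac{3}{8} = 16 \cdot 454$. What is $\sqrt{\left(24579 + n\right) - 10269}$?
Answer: $\frac{\sqrt{345178}}{4} \approx 146.88$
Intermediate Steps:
$n = \frac{58109}{8}$ ($n = - \frac{3}{8} + 16 \cdot 454 = - \frac{3}{8} + 7264 = \frac{58109}{8} \approx 7263.6$)
$\sqrt{\left(24579 + n\right) - 10269} = \sqrt{\left(24579 + \frac{58109}{8}\right) - 10269} = \sqrt{\frac{254741}{8} - 10269} = \sqrt{\frac{172589}{8}} = \frac{\sqrt{345178}}{4}$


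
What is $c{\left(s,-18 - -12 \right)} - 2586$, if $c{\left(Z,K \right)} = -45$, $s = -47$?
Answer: $-2631$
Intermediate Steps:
$c{\left(s,-18 - -12 \right)} - 2586 = -45 - 2586 = -2631$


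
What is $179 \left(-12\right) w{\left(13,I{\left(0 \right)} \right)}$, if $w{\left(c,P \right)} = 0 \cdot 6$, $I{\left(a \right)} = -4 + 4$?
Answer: $0$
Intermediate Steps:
$I{\left(a \right)} = 0$
$w{\left(c,P \right)} = 0$
$179 \left(-12\right) w{\left(13,I{\left(0 \right)} \right)} = 179 \left(-12\right) 0 = \left(-2148\right) 0 = 0$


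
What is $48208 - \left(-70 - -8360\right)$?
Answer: $39918$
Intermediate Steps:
$48208 - \left(-70 - -8360\right) = 48208 - \left(-70 + 8360\right) = 48208 - 8290 = 39918$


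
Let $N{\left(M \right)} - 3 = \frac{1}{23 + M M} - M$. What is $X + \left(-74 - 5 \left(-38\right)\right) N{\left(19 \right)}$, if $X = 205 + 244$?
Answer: $- \frac{135043}{96} \approx -1406.7$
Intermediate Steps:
$X = 449$
$N{\left(M \right)} = 3 + \frac{1}{23 + M^{2}} - M$ ($N{\left(M \right)} = 3 - \left(M - \frac{1}{23 + M M}\right) = 3 - \left(M - \frac{1}{23 + M^{2}}\right) = 3 + \frac{1}{23 + M^{2}} - M$)
$X + \left(-74 - 5 \left(-38\right)\right) N{\left(19 \right)} = 449 + \left(-74 - 5 \left(-38\right)\right) \frac{70 - 19^{3} - 437 + 3 \cdot 19^{2}}{23 + 19^{2}} = 449 + \left(-74 - -190\right) \frac{70 - 6859 - 437 + 3 \cdot 361}{23 + 361} = 449 + \left(-74 + 190\right) \frac{70 - 6859 - 437 + 1083}{384} = 449 + 116 \cdot \frac{1}{384} \left(-6143\right) = 449 + 116 \left(- \frac{6143}{384}\right) = 449 - \frac{178147}{96} = - \frac{135043}{96}$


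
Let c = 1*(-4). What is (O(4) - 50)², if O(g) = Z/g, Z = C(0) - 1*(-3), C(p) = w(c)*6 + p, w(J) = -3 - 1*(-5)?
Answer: 34225/16 ≈ 2139.1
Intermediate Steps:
c = -4
w(J) = 2 (w(J) = -3 + 5 = 2)
C(p) = 12 + p (C(p) = 2*6 + p = 12 + p)
Z = 15 (Z = (12 + 0) - 1*(-3) = 12 + 3 = 15)
O(g) = 15/g
(O(4) - 50)² = (15/4 - 50)² = (-185/4)² = 34225/16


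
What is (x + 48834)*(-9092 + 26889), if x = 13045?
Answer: 1101260563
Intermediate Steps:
(x + 48834)*(-9092 + 26889) = (13045 + 48834)*(-9092 + 26889) = 61879*17797 = 1101260563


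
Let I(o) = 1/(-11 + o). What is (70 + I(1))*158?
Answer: 55221/5 ≈ 11044.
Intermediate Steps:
(70 + I(1))*158 = (70 + 1/(-11 + 1))*158 = (70 + 1/(-10))*158 = (70 - ⅒)*158 = (699/10)*158 = 55221/5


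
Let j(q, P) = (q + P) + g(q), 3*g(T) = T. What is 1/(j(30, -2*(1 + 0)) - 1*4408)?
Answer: -1/4370 ≈ -0.00022883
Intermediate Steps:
g(T) = T/3
j(q, P) = P + 4*q/3 (j(q, P) = (q + P) + q/3 = (P + q) + q/3 = P + 4*q/3)
1/(j(30, -2*(1 + 0)) - 1*4408) = 1/((-2*(1 + 0) + (4/3)*30) - 1*4408) = 1/((-2*1 + 40) - 4408) = 1/((-2 + 40) - 4408) = 1/(38 - 4408) = 1/(-4370) = -1/4370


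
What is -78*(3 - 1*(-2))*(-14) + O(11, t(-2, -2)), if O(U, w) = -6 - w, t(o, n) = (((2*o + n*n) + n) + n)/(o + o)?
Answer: 5453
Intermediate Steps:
t(o, n) = (n² + 2*n + 2*o)/(2*o) (t(o, n) = (((2*o + n²) + n) + n)/((2*o)) = (((n² + 2*o) + n) + n)*(1/(2*o)) = ((n + n² + 2*o) + n)*(1/(2*o)) = (n² + 2*n + 2*o)*(1/(2*o)) = (n² + 2*n + 2*o)/(2*o))
-78*(3 - 1*(-2))*(-14) + O(11, t(-2, -2)) = -78*(3 - 1*(-2))*(-14) + (-6 - (-2 - 2 + (½)*(-2)²)/(-2)) = -78*(3 + 2)*(-14) + (-6 - (-1)*(-2 - 2 + (½)*4)/2) = -390*(-14) + (-6 - (-1)*(-2 - 2 + 2)/2) = -78*(-70) + (-6 - (-1)*(-2)/2) = 5460 + (-6 - 1*1) = 5460 + (-6 - 1) = 5460 - 7 = 5453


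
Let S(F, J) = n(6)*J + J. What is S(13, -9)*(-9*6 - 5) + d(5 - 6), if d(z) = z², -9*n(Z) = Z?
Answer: 178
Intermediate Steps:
n(Z) = -Z/9
S(F, J) = J/3 (S(F, J) = (-⅑*6)*J + J = -2*J/3 + J = J/3)
S(13, -9)*(-9*6 - 5) + d(5 - 6) = ((⅓)*(-9))*(-9*6 - 5) + (5 - 6)² = -3*(-3*18 - 5) + (-1)² = -3*(-54 - 5) + 1 = -3*(-59) + 1 = 177 + 1 = 178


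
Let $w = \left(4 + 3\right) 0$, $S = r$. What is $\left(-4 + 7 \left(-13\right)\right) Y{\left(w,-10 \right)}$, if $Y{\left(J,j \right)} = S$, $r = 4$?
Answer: $-380$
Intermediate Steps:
$S = 4$
$w = 0$ ($w = 7 \cdot 0 = 0$)
$Y{\left(J,j \right)} = 4$
$\left(-4 + 7 \left(-13\right)\right) Y{\left(w,-10 \right)} = \left(-4 + 7 \left(-13\right)\right) 4 = \left(-4 - 91\right) 4 = \left(-95\right) 4 = -380$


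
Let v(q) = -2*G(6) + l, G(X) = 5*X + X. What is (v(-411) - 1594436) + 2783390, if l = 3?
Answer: 1188885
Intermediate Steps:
G(X) = 6*X
v(q) = -69 (v(q) = -12*6 + 3 = -2*36 + 3 = -72 + 3 = -69)
(v(-411) - 1594436) + 2783390 = (-69 - 1594436) + 2783390 = -1594505 + 2783390 = 1188885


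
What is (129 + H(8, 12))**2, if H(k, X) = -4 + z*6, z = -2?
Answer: 12769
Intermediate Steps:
H(k, X) = -16 (H(k, X) = -4 - 2*6 = -4 - 12 = -16)
(129 + H(8, 12))**2 = (129 - 16)**2 = 113**2 = 12769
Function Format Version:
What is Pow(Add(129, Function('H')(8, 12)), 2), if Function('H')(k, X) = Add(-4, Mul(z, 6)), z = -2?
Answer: 12769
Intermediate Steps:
Function('H')(k, X) = -16 (Function('H')(k, X) = Add(-4, Mul(-2, 6)) = Add(-4, -12) = -16)
Pow(Add(129, Function('H')(8, 12)), 2) = Pow(Add(129, -16), 2) = Pow(113, 2) = 12769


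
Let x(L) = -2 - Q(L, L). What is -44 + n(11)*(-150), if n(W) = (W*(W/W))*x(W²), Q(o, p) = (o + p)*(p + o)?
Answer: 96633856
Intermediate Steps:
Q(o, p) = (o + p)² (Q(o, p) = (o + p)*(o + p) = (o + p)²)
x(L) = -2 - 4*L² (x(L) = -2 - (L + L)² = -2 - (2*L)² = -2 - 4*L²)
n(W) = W*(-2 - 4*W⁴) (n(W) = (W*(W/W))*(-2 - 4*W⁴) = (W*1)*(-2 - 4*W⁴) = W*(-2 - 4*W⁴))
-44 + n(11)*(-150) = -44 + (-4*11⁵ - 2*11)*(-150) = -44 + (-4*161051 - 22)*(-150) = -44 + (-644204 - 22)*(-150) = -44 - 644226*(-150) = -44 + 96633900 = 96633856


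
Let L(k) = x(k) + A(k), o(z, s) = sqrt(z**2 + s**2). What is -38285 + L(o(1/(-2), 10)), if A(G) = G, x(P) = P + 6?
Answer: -38279 + sqrt(401) ≈ -38259.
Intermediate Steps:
x(P) = 6 + P
o(z, s) = sqrt(s**2 + z**2)
L(k) = 6 + 2*k (L(k) = (6 + k) + k = 6 + 2*k)
-38285 + L(o(1/(-2), 10)) = -38285 + (6 + 2*sqrt(10**2 + (1/(-2))**2)) = -38285 + (6 + 2*sqrt(100 + (-1/2)**2)) = -38285 + (6 + 2*sqrt(100 + 1/4)) = -38285 + (6 + 2*sqrt(401/4)) = -38285 + (6 + 2*(sqrt(401)/2)) = -38285 + (6 + sqrt(401)) = -38279 + sqrt(401)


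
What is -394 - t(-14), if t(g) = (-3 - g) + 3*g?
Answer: -363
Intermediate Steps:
t(g) = -3 + 2*g
-394 - t(-14) = -394 - (-3 + 2*(-14)) = -394 - (-3 - 28) = -394 - 1*(-31) = -394 + 31 = -363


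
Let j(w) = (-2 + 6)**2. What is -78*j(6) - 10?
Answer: -1258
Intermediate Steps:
j(w) = 16 (j(w) = 4**2 = 16)
-78*j(6) - 10 = -78*16 - 10 = -1248 - 10 = -1258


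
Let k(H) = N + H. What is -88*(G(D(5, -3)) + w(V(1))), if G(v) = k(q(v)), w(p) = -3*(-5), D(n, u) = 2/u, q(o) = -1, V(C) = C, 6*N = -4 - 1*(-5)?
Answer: -3740/3 ≈ -1246.7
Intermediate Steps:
N = ⅙ (N = (-4 - 1*(-5))/6 = (-4 + 5)/6 = (⅙)*1 = ⅙ ≈ 0.16667)
w(p) = 15
k(H) = ⅙ + H
G(v) = -⅚ (G(v) = ⅙ - 1 = -⅚)
-88*(G(D(5, -3)) + w(V(1))) = -88*(-⅚ + 15) = -88*85/6 = -3740/3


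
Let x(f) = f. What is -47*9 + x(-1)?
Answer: -424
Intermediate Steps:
-47*9 + x(-1) = -47*9 - 1 = -423 - 1 = -424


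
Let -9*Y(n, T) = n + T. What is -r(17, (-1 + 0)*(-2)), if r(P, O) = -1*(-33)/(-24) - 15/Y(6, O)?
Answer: -31/2 ≈ -15.500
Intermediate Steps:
Y(n, T) = -T/9 - n/9 (Y(n, T) = -(n + T)/9 = -(T + n)/9 = -T/9 - n/9)
r(P, O) = -11/8 - 15/(-⅔ - O/9) (r(P, O) = -1*(-33)/(-24) - 15/(-O/9 - ⅑*6) = 33*(-1/24) - 15/(-O/9 - ⅔) = -11/8 - 15/(-⅔ - O/9))
-r(17, (-1 + 0)*(-2)) = -(1014 - 11*(-1 + 0)*(-2))/(8*(6 + (-1 + 0)*(-2))) = -(1014 - (-11)*(-2))/(8*(6 - 1*(-2))) = -(1014 - 11*2)/(8*(6 + 2)) = -(1014 - 22)/(8*8) = -992/(8*8) = -1*31/2 = -31/2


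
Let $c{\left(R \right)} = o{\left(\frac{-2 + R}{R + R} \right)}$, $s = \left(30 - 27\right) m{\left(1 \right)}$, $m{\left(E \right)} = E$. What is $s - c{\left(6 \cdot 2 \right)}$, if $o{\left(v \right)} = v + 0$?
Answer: $\frac{31}{12} \approx 2.5833$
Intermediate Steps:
$s = 3$ ($s = \left(30 - 27\right) 1 = 3 \cdot 1 = 3$)
$o{\left(v \right)} = v$
$c{\left(R \right)} = \frac{-2 + R}{2 R}$ ($c{\left(R \right)} = \frac{-2 + R}{R + R} = \frac{-2 + R}{2 R}$)
$s - c{\left(6 \cdot 2 \right)} = 3 - \frac{-2 + 6 \cdot 2}{2 \cdot 6 \cdot 2} = 3 - \frac{-2 + 12}{2 \cdot 12} = 3 - \frac{1}{2} \cdot \frac{1}{12} \cdot 10 = 3 - \frac{5}{12} = \frac{31}{12}$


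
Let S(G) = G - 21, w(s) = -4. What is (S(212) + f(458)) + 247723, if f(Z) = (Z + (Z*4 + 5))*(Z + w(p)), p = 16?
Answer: 1289844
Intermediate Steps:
S(G) = -21 + G
f(Z) = (-4 + Z)*(5 + 5*Z) (f(Z) = (Z + (Z*4 + 5))*(Z - 4) = (Z + (4*Z + 5))*(-4 + Z) = (Z + (5 + 4*Z))*(-4 + Z) = (5 + 5*Z)*(-4 + Z) = (-4 + Z)*(5 + 5*Z))
(S(212) + f(458)) + 247723 = ((-21 + 212) + (-20 - 15*458 + 5*458²)) + 247723 = (191 + (-20 - 6870 + 5*209764)) + 247723 = (191 + (-20 - 6870 + 1048820)) + 247723 = (191 + 1041930) + 247723 = 1042121 + 247723 = 1289844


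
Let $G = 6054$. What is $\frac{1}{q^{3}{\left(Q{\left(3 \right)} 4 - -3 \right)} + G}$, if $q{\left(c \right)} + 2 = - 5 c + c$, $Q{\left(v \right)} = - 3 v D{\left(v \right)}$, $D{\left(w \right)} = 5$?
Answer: $\frac{1}{351901870} \approx 2.8417 \cdot 10^{-9}$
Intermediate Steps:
$Q{\left(v \right)} = - 15 v$ ($Q{\left(v \right)} = - 3 v 5 = - 15 v$)
$q{\left(c \right)} = -2 - 4 c$ ($q{\left(c \right)} = -2 + \left(- 5 c + c\right) = -2 - 4 c$)
$\frac{1}{q^{3}{\left(Q{\left(3 \right)} 4 - -3 \right)} + G} = \frac{1}{\left(-2 - 4 \left(\left(-15\right) 3 \cdot 4 - -3\right)\right)^{3} + 6054} = \frac{1}{\left(-2 - 4 \left(\left(-45\right) 4 + 3\right)\right)^{3} + 6054} = \frac{1}{\left(-2 - 4 \left(-180 + 3\right)\right)^{3} + 6054} = \frac{1}{\left(-2 - -708\right)^{3} + 6054} = \frac{1}{\left(-2 + 708\right)^{3} + 6054} = \frac{1}{706^{3} + 6054} = \frac{1}{351895816 + 6054} = \frac{1}{351901870}$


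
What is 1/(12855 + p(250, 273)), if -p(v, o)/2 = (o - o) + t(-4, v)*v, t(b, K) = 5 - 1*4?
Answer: 1/12355 ≈ 8.0939e-5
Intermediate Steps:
t(b, K) = 1 (t(b, K) = 5 - 4 = 1)
p(v, o) = -2*v (p(v, o) = -2*((o - o) + 1*v) = -2*(0 + v) = -2*v)
1/(12855 + p(250, 273)) = 1/(12855 - 2*250) = 1/(12855 - 500) = 1/12355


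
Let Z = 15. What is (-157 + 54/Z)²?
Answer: 588289/25 ≈ 23532.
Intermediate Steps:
(-157 + 54/Z)² = (-157 + 54/15)² = (-157 + 54*(1/15))² = (-157 + 18/5)² = (-767/5)² = 588289/25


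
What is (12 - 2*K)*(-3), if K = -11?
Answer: -102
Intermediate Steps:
(12 - 2*K)*(-3) = (12 - 2*(-11))*(-3) = (12 + 22)*(-3) = 34*(-3) = -102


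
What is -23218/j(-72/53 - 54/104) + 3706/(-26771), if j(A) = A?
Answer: 1713025200418/138539925 ≈ 12365.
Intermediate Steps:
-23218/j(-72/53 - 54/104) + 3706/(-26771) = -23218/(-72/53 - 54/104) + 3706/(-26771) = -23218/(-72*1/53 - 54*1/104) + 3706*(-1/26771) = -23218/(-72/53 - 27/52) - 3706/26771 = -23218/(-5175/2756) - 3706/26771 = -23218*(-2756/5175) - 3706/26771 = 63988808/5175 - 3706/26771 = 1713025200418/138539925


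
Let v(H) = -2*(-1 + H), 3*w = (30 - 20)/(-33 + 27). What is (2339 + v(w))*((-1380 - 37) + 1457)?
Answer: 843160/9 ≈ 93685.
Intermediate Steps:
w = -5/9 (w = ((30 - 20)/(-33 + 27))/3 = (10/(-6))/3 = (10*(-⅙))/3 = (⅓)*(-5/3) = -5/9 ≈ -0.55556)
v(H) = 2 - 2*H
(2339 + v(w))*((-1380 - 37) + 1457) = (2339 + (2 - 2*(-5/9)))*((-1380 - 37) + 1457) = (2339 + (2 + 10/9))*(-1417 + 1457) = (2339 + 28/9)*40 = (21079/9)*40 = 843160/9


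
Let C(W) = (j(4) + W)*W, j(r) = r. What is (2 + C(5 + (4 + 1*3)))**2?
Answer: 37636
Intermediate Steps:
C(W) = W*(4 + W) (C(W) = (4 + W)*W = W*(4 + W))
(2 + C(5 + (4 + 1*3)))**2 = (2 + (5 + (4 + 1*3))*(4 + (5 + (4 + 1*3))))**2 = (2 + (5 + (4 + 3))*(4 + (5 + (4 + 3))))**2 = (2 + (5 + 7)*(4 + (5 + 7)))**2 = (2 + 12*(4 + 12))**2 = (2 + 12*16)**2 = (2 + 192)**2 = 194**2 = 37636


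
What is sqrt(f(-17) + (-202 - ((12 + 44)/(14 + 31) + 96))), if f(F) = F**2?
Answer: I*sqrt(2305)/15 ≈ 3.2007*I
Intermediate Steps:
sqrt(f(-17) + (-202 - ((12 + 44)/(14 + 31) + 96))) = sqrt((-17)**2 + (-202 - ((12 + 44)/(14 + 31) + 96))) = sqrt(289 + (-202 - (56/45 + 96))) = sqrt(289 + (-202 - 1*4376/45)) = sqrt(289 + (-202 - 4376/45)) = sqrt(289 - 13466/45) = sqrt(-461/45) = I*sqrt(2305)/15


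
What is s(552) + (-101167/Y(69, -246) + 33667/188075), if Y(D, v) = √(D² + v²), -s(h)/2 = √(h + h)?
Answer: 33667/188075 - 8*√69 - 101167*√7253/21759 ≈ -462.24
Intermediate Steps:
s(h) = -2*√2*√h (s(h) = -2*√(h + h) = -2*√2*√h)
s(552) + (-101167/Y(69, -246) + 33667/188075) = -2*√2*√552 + (-101167/√(69² + (-246)²) + 33667/188075) = -2*√2*2*√138 + (-101167/√(4761 + 60516) + 33667*(1/188075)) = -8*√69 + (-101167*√7253/21759 + 33667/188075) = -8*√69 + (33667/188075 - 101167*√7253/21759) = 33667/188075 - 8*√69 - 101167*√7253/21759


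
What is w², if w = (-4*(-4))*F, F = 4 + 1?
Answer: 6400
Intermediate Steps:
F = 5
w = 80 (w = -4*(-4)*5 = 16*5 = 80)
w² = 80² = 6400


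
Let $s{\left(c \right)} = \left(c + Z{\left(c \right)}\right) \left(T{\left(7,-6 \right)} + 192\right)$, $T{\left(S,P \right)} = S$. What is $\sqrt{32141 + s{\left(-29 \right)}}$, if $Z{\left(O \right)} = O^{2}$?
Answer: $\sqrt{193729} \approx 440.15$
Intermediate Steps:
$s{\left(c \right)} = 199 c + 199 c^{2}$ ($s{\left(c \right)} = \left(c + c^{2}\right) \left(7 + 192\right) = \left(c + c^{2}\right) 199 = 199 c + 199 c^{2}$)
$\sqrt{32141 + s{\left(-29 \right)}} = \sqrt{32141 + 199 \left(-29\right) \left(1 - 29\right)} = \sqrt{32141 + 199 \left(-29\right) \left(-28\right)} = \sqrt{32141 + 161588} = \sqrt{193729}$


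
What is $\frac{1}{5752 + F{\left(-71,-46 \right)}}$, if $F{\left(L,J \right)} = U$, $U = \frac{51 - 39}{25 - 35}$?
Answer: $\frac{5}{28754} \approx 0.00017389$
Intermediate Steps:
$U = - \frac{6}{5}$ ($U = \frac{12}{-10} = 12 \left(- \frac{1}{10}\right) = - \frac{6}{5} \approx -1.2$)
$F{\left(L,J \right)} = - \frac{6}{5}$
$\frac{1}{5752 + F{\left(-71,-46 \right)}} = \frac{1}{5752 - \frac{6}{5}} = \frac{1}{\frac{28754}{5}} = \frac{5}{28754}$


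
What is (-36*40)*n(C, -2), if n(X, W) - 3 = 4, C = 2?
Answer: -10080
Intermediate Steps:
n(X, W) = 7 (n(X, W) = 3 + 4 = 7)
(-36*40)*n(C, -2) = -36*40*7 = -1440*7 = -10080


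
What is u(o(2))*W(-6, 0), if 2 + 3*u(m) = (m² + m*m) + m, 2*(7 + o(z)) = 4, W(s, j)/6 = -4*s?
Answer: 2064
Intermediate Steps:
W(s, j) = -24*s (W(s, j) = 6*(-4*s) = -24*s)
o(z) = -5 (o(z) = -7 + (½)*4 = -7 + 2 = -5)
u(m) = -⅔ + m/3 + 2*m²/3 (u(m) = -⅔ + ((m² + m*m) + m)/3 = -⅔ + ((m² + m²) + m)/3 = -⅔ + (2*m² + m)/3 = -⅔ + (m + 2*m²)/3 = -⅔ + (m/3 + 2*m²/3) = -⅔ + m/3 + 2*m²/3)
u(o(2))*W(-6, 0) = (-⅔ + (⅓)*(-5) + (⅔)*(-5)²)*(-24*(-6)) = (-⅔ - 5/3 + (⅔)*25)*144 = (-⅔ - 5/3 + 50/3)*144 = (43/3)*144 = 2064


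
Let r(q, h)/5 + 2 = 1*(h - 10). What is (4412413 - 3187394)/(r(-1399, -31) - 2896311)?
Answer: -1225019/2896526 ≈ -0.42293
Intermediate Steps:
r(q, h) = -60 + 5*h (r(q, h) = -10 + 5*(1*(h - 10)) = -10 + 5*(1*(-10 + h)) = -10 + 5*(-10 + h) = -10 + (-50 + 5*h) = -60 + 5*h)
(4412413 - 3187394)/(r(-1399, -31) - 2896311) = (4412413 - 3187394)/((-60 + 5*(-31)) - 2896311) = 1225019/((-60 - 155) - 2896311) = 1225019/(-215 - 2896311) = 1225019/(-2896526) = 1225019*(-1/2896526) = -1225019/2896526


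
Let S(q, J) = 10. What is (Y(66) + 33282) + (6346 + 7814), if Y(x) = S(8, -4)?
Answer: 47452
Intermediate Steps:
Y(x) = 10
(Y(66) + 33282) + (6346 + 7814) = (10 + 33282) + (6346 + 7814) = 33292 + 14160 = 47452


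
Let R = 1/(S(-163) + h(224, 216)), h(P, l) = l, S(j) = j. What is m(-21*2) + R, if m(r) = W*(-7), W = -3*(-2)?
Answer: -2225/53 ≈ -41.981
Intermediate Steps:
W = 6
m(r) = -42 (m(r) = 6*(-7) = -42)
R = 1/53 (R = 1/(-163 + 216) = 1/53 ≈ 0.018868)
m(-21*2) + R = -42 + 1/53 = -2225/53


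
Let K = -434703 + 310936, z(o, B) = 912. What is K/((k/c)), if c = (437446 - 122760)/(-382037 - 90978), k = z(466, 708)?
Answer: 19473871081/215694840 ≈ 90.284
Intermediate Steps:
k = 912
c = -314686/473015 (c = 314686/(-473015) = 314686*(-1/473015) = -314686/473015 ≈ -0.66528)
K = -123767
K/((k/c)) = -123767/(912/(-314686/473015)) = -123767/(912*(-473015/314686)) = -123767/(-215694840/157343) = -123767*(-157343/215694840) = 19473871081/215694840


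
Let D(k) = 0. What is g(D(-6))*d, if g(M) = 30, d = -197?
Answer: -5910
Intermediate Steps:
g(D(-6))*d = 30*(-197) = -5910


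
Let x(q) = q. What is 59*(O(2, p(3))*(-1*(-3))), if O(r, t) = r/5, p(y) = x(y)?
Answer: 354/5 ≈ 70.800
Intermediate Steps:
p(y) = y
O(r, t) = r/5 (O(r, t) = r*(1/5) = r/5)
59*(O(2, p(3))*(-1*(-3))) = 59*(((1/5)*2)*(-1*(-3))) = 59*((2/5)*3) = 59*(6/5) = 354/5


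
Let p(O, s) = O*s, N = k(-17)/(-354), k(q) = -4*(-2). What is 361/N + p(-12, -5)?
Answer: -63657/4 ≈ -15914.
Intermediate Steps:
k(q) = 8
N = -4/177 (N = 8/(-354) = 8*(-1/354) = -4/177 ≈ -0.022599)
361/N + p(-12, -5) = 361/(-4/177) - 12*(-5) = 361*(-177/4) + 60 = -63897/4 + 60 = -63657/4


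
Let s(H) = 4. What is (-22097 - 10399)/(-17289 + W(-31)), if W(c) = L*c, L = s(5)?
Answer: 32496/17413 ≈ 1.8662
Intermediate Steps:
L = 4
W(c) = 4*c
(-22097 - 10399)/(-17289 + W(-31)) = (-22097 - 10399)/(-17289 + 4*(-31)) = -32496/(-17289 - 124) = -32496/(-17413) = -32496*(-1/17413) = 32496/17413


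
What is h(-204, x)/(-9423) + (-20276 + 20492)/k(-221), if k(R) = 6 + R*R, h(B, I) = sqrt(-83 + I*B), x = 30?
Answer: 216/48847 - I*sqrt(6203)/9423 ≈ 0.004422 - 0.0083582*I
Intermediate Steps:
h(B, I) = sqrt(-83 + B*I)
k(R) = 6 + R**2
h(-204, x)/(-9423) + (-20276 + 20492)/k(-221) = sqrt(-83 - 204*30)/(-9423) + (-20276 + 20492)/(6 + (-221)**2) = sqrt(-83 - 6120)*(-1/9423) + 216/(6 + 48841) = sqrt(-6203)*(-1/9423) + 216/48847 = (I*sqrt(6203))*(-1/9423) + 216*(1/48847) = -I*sqrt(6203)/9423 + 216/48847 = 216/48847 - I*sqrt(6203)/9423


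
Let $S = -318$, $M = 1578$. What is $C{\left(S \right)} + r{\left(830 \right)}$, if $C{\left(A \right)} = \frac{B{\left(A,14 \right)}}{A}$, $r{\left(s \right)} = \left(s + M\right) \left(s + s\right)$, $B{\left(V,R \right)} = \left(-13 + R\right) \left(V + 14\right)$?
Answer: $\frac{635567672}{159} \approx 3.9973 \cdot 10^{6}$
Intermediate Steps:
$B{\left(V,R \right)} = \left(-13 + R\right) \left(14 + V\right)$
$r{\left(s \right)} = 2 s \left(1578 + s\right)$ ($r{\left(s \right)} = \left(s + 1578\right) \left(s + s\right) = \left(1578 + s\right) 2 s = 2 s \left(1578 + s\right)$)
$C{\left(A \right)} = \frac{14 + A}{A}$ ($C{\left(A \right)} = \frac{-182 - 13 A + 14 \cdot 14 + 14 A}{A} = \frac{-182 - 13 A + 196 + 14 A}{A} = \frac{14 + A}{A}$)
$C{\left(S \right)} + r{\left(830 \right)} = \frac{14 - 318}{-318} + 2 \cdot 830 \left(1578 + 830\right) = \left(- \frac{1}{318}\right) \left(-304\right) + 2 \cdot 830 \cdot 2408 = \frac{152}{159} + 3997280 = \frac{635567672}{159}$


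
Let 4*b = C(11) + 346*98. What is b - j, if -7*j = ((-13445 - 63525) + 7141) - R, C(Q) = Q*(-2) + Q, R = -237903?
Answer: 909575/28 ≈ 32485.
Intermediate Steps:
C(Q) = -Q (C(Q) = -2*Q + Q = -Q)
b = 33897/4 (b = (-1*11 + 346*98)/4 = (-11 + 33908)/4 = (1/4)*33897 = 33897/4 ≈ 8474.3)
j = -168074/7 (j = -(((-13445 - 63525) + 7141) - 1*(-237903))/7 = -((-76970 + 7141) + 237903)/7 = -(-69829 + 237903)/7 = -1/7*168074 = -168074/7 ≈ -24011.)
b - j = 33897/4 - 1*(-168074/7) = 33897/4 + 168074/7 = 909575/28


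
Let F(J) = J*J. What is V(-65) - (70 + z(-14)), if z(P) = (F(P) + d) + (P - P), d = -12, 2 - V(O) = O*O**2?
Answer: 274373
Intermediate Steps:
V(O) = 2 - O**3 (V(O) = 2 - O*O**2 = 2 - O**3)
F(J) = J**2
z(P) = -12 + P**2 (z(P) = (P**2 - 12) + (P - P) = (-12 + P**2) + 0 = -12 + P**2)
V(-65) - (70 + z(-14)) = (2 - 1*(-65)**3) - (70 + (-12 + (-14)**2)) = (2 - 1*(-274625)) - (70 + (-12 + 196)) = (2 + 274625) - (70 + 184) = 274627 - 1*254 = 274627 - 254 = 274373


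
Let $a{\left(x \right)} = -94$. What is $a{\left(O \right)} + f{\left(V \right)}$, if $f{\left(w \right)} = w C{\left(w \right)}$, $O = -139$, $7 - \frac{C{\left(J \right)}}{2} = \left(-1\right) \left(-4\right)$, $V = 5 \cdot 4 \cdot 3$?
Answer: $266$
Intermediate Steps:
$V = 60$ ($V = 20 \cdot 3 = 60$)
$C{\left(J \right)} = 6$ ($C{\left(J \right)} = 14 - 2 \left(\left(-1\right) \left(-4\right)\right) = 14 - 8 = 6$)
$f{\left(w \right)} = 6 w$ ($f{\left(w \right)} = w 6 = 6 w$)
$a{\left(O \right)} + f{\left(V \right)} = -94 + 6 \cdot 60 = -94 + 360 = 266$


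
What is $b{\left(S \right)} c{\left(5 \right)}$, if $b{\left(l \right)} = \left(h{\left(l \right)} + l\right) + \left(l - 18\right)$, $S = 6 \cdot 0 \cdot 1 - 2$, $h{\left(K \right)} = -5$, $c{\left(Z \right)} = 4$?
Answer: $-108$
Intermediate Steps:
$S = -2$ ($S = 6 \cdot 0 - 2 = 0 - 2 = -2$)
$b{\left(l \right)} = -23 + 2 l$ ($b{\left(l \right)} = \left(-5 + l\right) + \left(l - 18\right) = \left(-5 + l\right) + \left(-18 + l\right) = -23 + 2 l$)
$b{\left(S \right)} c{\left(5 \right)} = \left(-23 + 2 \left(-2\right)\right) 4 = \left(-23 - 4\right) 4 = \left(-27\right) 4 = -108$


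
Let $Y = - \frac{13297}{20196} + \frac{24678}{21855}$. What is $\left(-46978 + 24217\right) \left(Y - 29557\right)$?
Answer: $\frac{3665860437953067}{5449180} \approx 6.7274 \cdot 10^{8}$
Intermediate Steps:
$Y = \frac{69263651}{147127860}$ ($Y = \left(-13297\right) \frac{1}{20196} + 24678 \cdot \frac{1}{21855} = - \frac{13297}{20196} + \frac{8226}{7285} = \frac{69263651}{147127860} \approx 0.47077$)
$\left(-46978 + 24217\right) \left(Y - 29557\right) = \left(-46978 + 24217\right) \left(\frac{69263651}{147127860} - 29557\right) = \left(-22761\right) \left(- \frac{4348588894369}{147127860}\right) = \frac{3665860437953067}{5449180}$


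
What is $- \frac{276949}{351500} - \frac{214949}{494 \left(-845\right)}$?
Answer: $- \frac{210801303}{772245500} \approx -0.27297$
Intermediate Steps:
$- \frac{276949}{351500} - \frac{214949}{494 \left(-845\right)} = \left(-276949\right) \frac{1}{351500} - \frac{214949}{-417430} = - \frac{276949}{351500} - - \frac{214949}{417430} = - \frac{276949}{351500} + \frac{214949}{417430} = - \frac{210801303}{772245500}$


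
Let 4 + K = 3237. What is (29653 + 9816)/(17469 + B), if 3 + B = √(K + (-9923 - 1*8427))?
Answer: 229788518/101692091 - 39469*I*√15117/305076273 ≈ 2.2597 - 0.015907*I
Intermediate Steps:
K = 3233 (K = -4 + 3237 = 3233)
B = -3 + I*√15117 (B = -3 + √(3233 + (-9923 - 1*8427)) = -3 + √(3233 + (-9923 - 8427)) = -3 + √(3233 - 18350) = -3 + √(-15117) = -3 + I*√15117 ≈ -3.0 + 122.95*I)
(29653 + 9816)/(17469 + B) = (29653 + 9816)/(17469 + (-3 + I*√15117)) = 39469/(17466 + I*√15117)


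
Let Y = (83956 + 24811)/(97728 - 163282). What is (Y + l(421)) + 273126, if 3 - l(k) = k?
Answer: 17876991465/65554 ≈ 2.7271e+5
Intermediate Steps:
l(k) = 3 - k
Y = -108767/65554 (Y = 108767/(-65554) = 108767*(-1/65554) = -108767/65554 ≈ -1.6592)
(Y + l(421)) + 273126 = (-108767/65554 + (3 - 1*421)) + 273126 = (-108767/65554 + (3 - 421)) + 273126 = (-108767/65554 - 418) + 273126 = -27510339/65554 + 273126 = 17876991465/65554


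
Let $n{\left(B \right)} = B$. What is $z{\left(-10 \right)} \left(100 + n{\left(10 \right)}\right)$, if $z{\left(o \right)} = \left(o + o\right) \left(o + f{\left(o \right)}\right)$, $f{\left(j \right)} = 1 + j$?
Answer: $41800$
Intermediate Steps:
$z{\left(o \right)} = 2 o \left(1 + 2 o\right)$ ($z{\left(o \right)} = \left(o + o\right) \left(o + \left(1 + o\right)\right) = 2 o \left(1 + 2 o\right)$)
$z{\left(-10 \right)} \left(100 + n{\left(10 \right)}\right) = 2 \left(-10\right) \left(1 + 2 \left(-10\right)\right) \left(100 + 10\right) = 2 \left(-10\right) \left(1 - 20\right) 110 = 2 \left(-10\right) \left(-19\right) 110 = 380 \cdot 110 = 41800$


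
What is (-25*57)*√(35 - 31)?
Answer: -2850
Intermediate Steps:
(-25*57)*√(35 - 31) = -1425*√4 = -1425*2 = -2850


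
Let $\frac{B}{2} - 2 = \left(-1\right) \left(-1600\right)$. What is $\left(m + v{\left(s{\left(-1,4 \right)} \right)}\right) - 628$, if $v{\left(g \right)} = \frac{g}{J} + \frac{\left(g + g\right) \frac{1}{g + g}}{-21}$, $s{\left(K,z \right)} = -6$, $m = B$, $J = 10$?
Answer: $\frac{270412}{105} \approx 2575.4$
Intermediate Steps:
$B = 3204$ ($B = 4 + 2 \left(\left(-1\right) \left(-1600\right)\right) = 4 + 2 \cdot 1600 = 4 + 3200 = 3204$)
$m = 3204$
$v{\left(g \right)} = - \frac{1}{21} + \frac{g}{10}$ ($v{\left(g \right)} = \frac{g}{10} + \frac{\left(g + g\right) \frac{1}{g + g}}{-21} = g \frac{1}{10} + \frac{2 g}{2 g} \left(- \frac{1}{21}\right) = \frac{g}{10} + 2 g \frac{1}{2 g} \left(- \frac{1}{21}\right) = \frac{g}{10} + 1 \left(- \frac{1}{21}\right) = \frac{g}{10} - \frac{1}{21} = - \frac{1}{21} + \frac{g}{10}$)
$\left(m + v{\left(s{\left(-1,4 \right)} \right)}\right) - 628 = \left(3204 + \left(- \frac{1}{21} + \frac{1}{10} \left(-6\right)\right)\right) - 628 = \left(3204 - \frac{68}{105}\right) - 628 = \frac{336352}{105} - 628 = \frac{270412}{105}$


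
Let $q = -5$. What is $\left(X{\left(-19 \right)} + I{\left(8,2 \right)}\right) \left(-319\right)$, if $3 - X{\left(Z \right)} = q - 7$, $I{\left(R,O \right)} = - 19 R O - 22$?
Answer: $99209$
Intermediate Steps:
$I{\left(R,O \right)} = -22 - 19 O R$ ($I{\left(R,O \right)} = - 19 O R - 22 = -22 - 19 O R$)
$X{\left(Z \right)} = 15$ ($X{\left(Z \right)} = 3 - \left(-5 - 7\right) = 3 - -12 = 3 + 12 = 15$)
$\left(X{\left(-19 \right)} + I{\left(8,2 \right)}\right) \left(-319\right) = \left(15 - \left(22 + 38 \cdot 8\right)\right) \left(-319\right) = \left(15 - 326\right) \left(-319\right) = \left(-311\right) \left(-319\right) = 99209$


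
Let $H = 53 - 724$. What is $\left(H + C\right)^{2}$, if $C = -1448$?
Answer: $4490161$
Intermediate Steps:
$H = -671$
$\left(H + C\right)^{2} = \left(-671 - 1448\right)^{2} = \left(-2119\right)^{2} = 4490161$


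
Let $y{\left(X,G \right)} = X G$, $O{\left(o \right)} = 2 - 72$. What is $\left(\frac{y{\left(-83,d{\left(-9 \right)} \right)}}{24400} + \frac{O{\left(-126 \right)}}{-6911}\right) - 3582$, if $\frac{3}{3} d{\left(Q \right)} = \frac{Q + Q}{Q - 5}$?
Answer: $- \frac{4228181708117}{1180398800} \approx -3582.0$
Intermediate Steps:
$O{\left(o \right)} = -70$ ($O{\left(o \right)} = 2 - 72 = -70$)
$d{\left(Q \right)} = \frac{2 Q}{-5 + Q}$ ($d{\left(Q \right)} = \frac{Q + Q}{Q - 5} = \frac{2 Q}{-5 + Q}$)
$y{\left(X,G \right)} = G X$
$\left(\frac{y{\left(-83,d{\left(-9 \right)} \right)}}{24400} + \frac{O{\left(-126 \right)}}{-6911}\right) - 3582 = \left(\frac{2 \left(-9\right) \frac{1}{-5 - 9} \left(-83\right)}{24400} - \frac{70}{-6911}\right) - 3582 = \left(2 \left(-9\right) \frac{1}{-14} \left(-83\right) \frac{1}{24400} - - \frac{70}{6911}\right) - 3582 = \left(2 \left(-9\right) \left(- \frac{1}{14}\right) \left(-83\right) \frac{1}{24400} + \frac{70}{6911}\right) - 3582 = \left(\frac{9}{7} \left(-83\right) \frac{1}{24400} + \frac{70}{6911}\right) - 3582 = \left(\left(- \frac{747}{7}\right) \frac{1}{24400} + \frac{70}{6911}\right) - 3582 = \left(- \frac{747}{170800} + \frac{70}{6911}\right) - 3582 = \frac{6793483}{1180398800} - 3582 = - \frac{4228181708117}{1180398800}$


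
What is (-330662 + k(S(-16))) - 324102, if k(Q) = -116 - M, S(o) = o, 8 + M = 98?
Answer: -654970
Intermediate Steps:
M = 90 (M = -8 + 98 = 90)
k(Q) = -206 (k(Q) = -116 - 1*90 = -116 - 90 = -206)
(-330662 + k(S(-16))) - 324102 = (-330662 - 206) - 324102 = -330868 - 324102 = -654970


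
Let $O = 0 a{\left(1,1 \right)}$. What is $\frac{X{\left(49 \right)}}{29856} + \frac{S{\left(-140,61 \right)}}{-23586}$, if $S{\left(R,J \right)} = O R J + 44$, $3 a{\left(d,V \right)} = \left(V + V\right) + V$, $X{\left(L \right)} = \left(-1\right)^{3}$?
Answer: $- \frac{222875}{117363936} \approx -0.001899$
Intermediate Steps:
$X{\left(L \right)} = -1$
$a{\left(d,V \right)} = V$ ($a{\left(d,V \right)} = \frac{\left(V + V\right) + V}{3} = \frac{2 V + V}{3} = \frac{3 V}{3} = V$)
$O = 0$ ($O = 0 \cdot 1 = 0$)
$S{\left(R,J \right)} = 44$ ($S{\left(R,J \right)} = 0 R J + 44 = 0 J + 44 = 0 + 44 = 44$)
$\frac{X{\left(49 \right)}}{29856} + \frac{S{\left(-140,61 \right)}}{-23586} = - \frac{1}{29856} + \frac{44}{-23586} = \left(-1\right) \frac{1}{29856} + 44 \left(- \frac{1}{23586}\right) = - \frac{1}{29856} - \frac{22}{11793} = - \frac{222875}{117363936}$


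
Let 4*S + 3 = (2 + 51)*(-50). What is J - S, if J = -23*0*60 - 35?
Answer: 2513/4 ≈ 628.25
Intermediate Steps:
S = -2653/4 (S = -¾ + ((2 + 51)*(-50))/4 = -¾ + (53*(-50))/4 = -¾ + (¼)*(-2650) = -¾ - 1325/2 = -2653/4 ≈ -663.25)
J = -35 (J = 0*60 - 35 = 0 - 35 = -35)
J - S = -35 - 1*(-2653/4) = -35 + 2653/4 = 2513/4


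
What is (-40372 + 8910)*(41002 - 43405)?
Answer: 75603186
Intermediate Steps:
(-40372 + 8910)*(41002 - 43405) = -31462*(-2403) = 75603186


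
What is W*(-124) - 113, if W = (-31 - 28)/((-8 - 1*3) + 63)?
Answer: 360/13 ≈ 27.692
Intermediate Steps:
W = -59/52 (W = -59/((-8 - 3) + 63) = -59/(-11 + 63) = -59/52 ≈ -1.1346)
W*(-124) - 113 = -59/52*(-124) - 113 = 1829/13 - 113 = 360/13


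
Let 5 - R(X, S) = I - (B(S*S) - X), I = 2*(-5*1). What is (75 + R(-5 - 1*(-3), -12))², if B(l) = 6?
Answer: 9604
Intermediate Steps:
I = -10 (I = 2*(-5) = -10)
R(X, S) = 21 - X (R(X, S) = 5 - (-10 - (6 - X)) = 5 - (-10 + (-6 + X)) = 5 - (-16 + X) = 5 + (16 - X) = 21 - X)
(75 + R(-5 - 1*(-3), -12))² = (75 + (21 - (-5 - 1*(-3))))² = (75 + (21 - (-5 + 3)))² = (75 + (21 - 1*(-2)))² = (75 + (21 + 2))² = (75 + 23)² = 98² = 9604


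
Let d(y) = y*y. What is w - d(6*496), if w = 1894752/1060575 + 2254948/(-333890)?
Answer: -104541719814116594/11803846225 ≈ -8.8566e+6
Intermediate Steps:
w = -58630090994/11803846225 (w = 1894752*(1/1060575) + 2254948*(-1/333890) = 631584/353525 - 1127474/166945 = -58630090994/11803846225 ≈ -4.9670)
d(y) = y²
w - d(6*496) = -58630090994/11803846225 - (6*496)² = -58630090994/11803846225 - 1*2976² = -58630090994/11803846225 - 1*8856576 = -58630090994/11803846225 - 8856576 = -104541719814116594/11803846225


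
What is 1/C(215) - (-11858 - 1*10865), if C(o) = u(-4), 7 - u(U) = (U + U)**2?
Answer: 1295210/57 ≈ 22723.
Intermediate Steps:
u(U) = 7 - 4*U**2 (u(U) = 7 - (U + U)**2 = 7 - (2*U)**2 = 7 - 4*U**2)
C(o) = -57 (C(o) = 7 - 4*(-4)**2 = 7 - 4*16 = 7 - 64 = -57)
1/C(215) - (-11858 - 1*10865) = 1/(-57) - (-11858 - 1*10865) = -1/57 - (-11858 - 10865) = -1/57 - 1*(-22723) = -1/57 + 22723 = 1295210/57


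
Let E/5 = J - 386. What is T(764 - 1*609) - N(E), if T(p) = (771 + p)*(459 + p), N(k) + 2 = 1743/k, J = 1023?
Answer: 258697281/455 ≈ 5.6857e+5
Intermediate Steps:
E = 3185 (E = 5*(1023 - 386) = 5*637 = 3185)
N(k) = -2 + 1743/k
T(p) = (459 + p)*(771 + p)
T(764 - 1*609) - N(E) = (353889 + (764 - 1*609)**2 + 1230*(764 - 1*609)) - (-2 + 1743/3185) = (353889 + (764 - 609)**2 + 1230*(764 - 609)) - (-2 + 1743*(1/3185)) = (353889 + 155**2 + 1230*155) - (-2 + 249/455) = (353889 + 24025 + 190650) - 1*(-661/455) = 568564 + 661/455 = 258697281/455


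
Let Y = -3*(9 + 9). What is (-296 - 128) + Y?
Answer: -478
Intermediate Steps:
Y = -54 (Y = -3*18 = -54)
(-296 - 128) + Y = (-296 - 128) - 54 = -424 - 54 = -478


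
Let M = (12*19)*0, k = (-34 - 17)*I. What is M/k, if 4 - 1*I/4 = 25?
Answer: 0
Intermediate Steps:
I = -84 (I = 16 - 4*25 = 16 - 100 = -84)
k = 4284 (k = (-34 - 17)*(-84) = -51*(-84) = 4284)
M = 0 (M = 228*0 = 0)
M/k = 0/4284 = 0*(1/4284) = 0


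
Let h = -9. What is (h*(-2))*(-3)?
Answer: -54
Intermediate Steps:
(h*(-2))*(-3) = -9*(-2)*(-3) = 18*(-3) = -54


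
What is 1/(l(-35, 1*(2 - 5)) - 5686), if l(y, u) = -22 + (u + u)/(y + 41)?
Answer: -1/5709 ≈ -0.00017516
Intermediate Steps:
l(y, u) = -22 + 2*u/(41 + y) (l(y, u) = -22 + (2*u)/(41 + y) = -22 + 2*u/(41 + y))
1/(l(-35, 1*(2 - 5)) - 5686) = 1/(2*(-451 + 1*(2 - 5) - 11*(-35))/(41 - 35) - 5686) = 1/(2*(-451 + 1*(-3) + 385)/6 - 5686) = 1/(2*(⅙)*(-451 - 3 + 385) - 5686) = 1/(2*(⅙)*(-69) - 5686) = 1/(-23 - 5686) = 1/(-5709) = -1/5709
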